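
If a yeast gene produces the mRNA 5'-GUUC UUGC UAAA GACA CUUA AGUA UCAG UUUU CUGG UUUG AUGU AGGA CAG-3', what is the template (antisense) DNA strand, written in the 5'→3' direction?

5'-CTGTCCTACATCAAACCAGAAAACTGATACTTAAGTGTCTTTAGCAAGAAC-3'

Replace U with T to get the coding DNA strand: GTTCTTGCTAAAGACACTTAAGTATCAGTTTTCTGGTTTGATGTAGGACAG. The template strand is its reverse complement (complement CAAGAACGATTTCTGTGAATTCATAGTCAAAAGACCAAACTACATCCTGTC, then reverse).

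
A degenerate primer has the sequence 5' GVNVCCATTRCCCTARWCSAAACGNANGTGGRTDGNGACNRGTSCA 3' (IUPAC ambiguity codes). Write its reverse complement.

Standard pairs A↔T, G↔C; ambiguity codes pair R↔Y, W↔W, S↔S, D↔H, V↔B, N↔N. Complement (CBNBGGTAAYGGGATYWGSTTTGCNTNCACCYAHCNCTGNYCASGT), then reverse for 5'→3'.

5′-TGSACYNGTCNCHAYCCACNTNCGTTTSGWYTAGGGYAATGGBNBC-3′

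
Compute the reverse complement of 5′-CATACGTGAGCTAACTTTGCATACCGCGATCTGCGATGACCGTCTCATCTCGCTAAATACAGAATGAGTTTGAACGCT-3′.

5'-AGCGTTCAAACTCATTCTGTATTTAGCGAGATGAGACGGTCATCGCAGATCGCGGTATGCAAAGTTAGCTCACGTATG-3'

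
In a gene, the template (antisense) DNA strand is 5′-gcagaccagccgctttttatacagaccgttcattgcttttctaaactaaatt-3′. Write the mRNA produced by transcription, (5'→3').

5'-AAUUUAGUUUAGAAAAGCAAUGAACGGUCUGUAUAAAAAGCGGCUGGUCUGC-3'

The mRNA has the sequence of the coding strand (reverse complement of the template) with T→U. Reverse complement of GCAGACCAGCCGCTTTTTATACAGACCGTTCATTGCTTTTCTAAACTAAATT is AATTTAGTTTAGAAAAGCAATGAACGGTCTGTATAAAAAGCGGCTGGTCTGC; then T→U.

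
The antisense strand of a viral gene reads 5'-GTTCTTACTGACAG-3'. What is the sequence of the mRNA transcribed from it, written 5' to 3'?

The mRNA has the sequence of the coding strand (reverse complement of the template) with T→U. Reverse complement of GTTCTTACTGACAG is CTGTCAGTAAGAAC; then T→U.

5′-CUGUCAGUAAGAAC-3′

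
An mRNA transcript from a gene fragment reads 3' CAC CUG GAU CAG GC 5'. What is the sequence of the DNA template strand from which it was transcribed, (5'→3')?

Written 5'→3' the mRNA is CGGACUAGGUCCAC, so the coding DNA strand is CGGACTAGGTCCAC. The template is its reverse complement.

5'-GTGGACCTAGTCCG-3'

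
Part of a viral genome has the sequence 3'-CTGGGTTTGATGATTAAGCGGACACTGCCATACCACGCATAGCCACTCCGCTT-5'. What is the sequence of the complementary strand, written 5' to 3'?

5′-GACCCAAACTACTAATTCGCCTGTGACGGTATGGTGCGTATCGGTGAGGCGAA-3′

The strand is given 3'→5', so its complement runs 5'→3' in the same left-to-right order: pair each base A↔T, G↔C.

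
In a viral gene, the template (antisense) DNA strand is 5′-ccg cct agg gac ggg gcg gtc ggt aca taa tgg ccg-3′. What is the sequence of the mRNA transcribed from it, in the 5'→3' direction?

RNA polymerase reads the template 3'→5' and synthesizes mRNA 5'→3' by base-pairing (A→U, T→A, G↔C). The complement of the template is GGCGGATCCCTGCCCCGCCAGCCATGTATTACCGGC; antiparallel, so 5'→3' the coding strand is CGGCCATTATGTACCGACCGCCCCGTCCCTAGGCGG. Replace T with U for the mRNA.

5'-CGGCCAUUAUGUACCGACCGCCCCGUCCCUAGGCGG-3'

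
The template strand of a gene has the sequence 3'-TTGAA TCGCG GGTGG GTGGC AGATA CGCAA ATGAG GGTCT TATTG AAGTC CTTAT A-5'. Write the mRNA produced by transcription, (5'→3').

5'-AACUUAGCGCCCACCCACCGUCUAUGCGUUUACUCCCAGAAUAACUUCAGGAAUAU-3'

Reading the template 3'→5' as shown, RNA polymerase pairs each base (A→U, T→A, G↔C) to build mRNA 5'→3' directly.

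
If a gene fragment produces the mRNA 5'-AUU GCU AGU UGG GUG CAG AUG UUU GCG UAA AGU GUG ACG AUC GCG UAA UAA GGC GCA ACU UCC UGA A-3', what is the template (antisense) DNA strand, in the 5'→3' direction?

5′-TTCAGGAAGTTGCGCCTTATTACGCGATCGTCACACTTTACGCAAACATCTGCACCCAACTAGCAAT-3′

Replace U with T to get the coding DNA strand: ATTGCTAGTTGGGTGCAGATGTTTGCGTAAAGTGTGACGATCGCGTAATAAGGCGCAACTTCCTGAA. The template strand is its reverse complement (complement TAACGATCAACCCACGTCTACAAACGCATTTCACACTGCTAGCGCATTATTCCGCGTTGAAGGACTT, then reverse).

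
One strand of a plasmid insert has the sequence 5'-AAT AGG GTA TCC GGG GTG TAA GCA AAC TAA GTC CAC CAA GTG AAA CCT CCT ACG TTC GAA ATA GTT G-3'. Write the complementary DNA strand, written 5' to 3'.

5'-CAACTATTTCGAACGTAGGAGGTTTCACTTGGTGGACTTAGTTTGCTTACACCCCGGATACCCTATT-3'

Pairing A↔T and G↔C gives TTATCCCATAGGCCCCACATTCGTTTGATTCAGGTGGTTCACTTTGGAGGATGCAAGCTTTATCAAC, running 3'→5'. Reverse for the 5'→3' convention.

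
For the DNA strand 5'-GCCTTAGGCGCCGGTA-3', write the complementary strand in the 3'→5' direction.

3'-CGGAATCCGCGGCCAT-5'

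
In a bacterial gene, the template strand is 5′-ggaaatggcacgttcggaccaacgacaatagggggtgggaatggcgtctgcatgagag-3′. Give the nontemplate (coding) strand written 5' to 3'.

5'-CTCTCATGCAGACGCCATTCCCACCCCCTATTGTCGTTGGTCCGAACGTGCCATTTCC-3'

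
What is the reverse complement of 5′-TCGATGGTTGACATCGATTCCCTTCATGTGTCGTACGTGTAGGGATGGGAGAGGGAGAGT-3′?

Reading the sequence 3'→5' and pairing each base (A↔T, G↔C) gives the reverse complement directly.

5'-ACTCTCCCTCTCCCATCCCTACACGTACGACACATGAAGGGAATCGATGTCAACCATCGA-3'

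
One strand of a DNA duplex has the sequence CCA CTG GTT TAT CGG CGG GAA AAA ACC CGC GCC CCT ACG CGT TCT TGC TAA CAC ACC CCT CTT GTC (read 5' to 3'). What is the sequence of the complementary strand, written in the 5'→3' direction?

5'-GACAAGAGGGGTGTGTTAGCAAGAACGCGTAGGGGCGCGGGTTTTTTCCCGCCGATAAACCAGTGG-3'

The complement of CCACTGGTTTATCGGCGGGAAAAAACCCGCGCCCCTACGCGTTCTTGCTAACACACCCCTCTTGTC is GGTGACCAAATAGCCGCCCTTTTTTGGGCGCGGGGATGCGCAAGAACGATTGTGTGGGGAGAACAG (A↔T, G↔C). DNA strands are antiparallel, so the complementary strand runs 3'→5'; reversing gives the 5'→3' form.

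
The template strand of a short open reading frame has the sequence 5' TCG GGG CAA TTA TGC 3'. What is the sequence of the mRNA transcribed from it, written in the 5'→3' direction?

RNA polymerase reads the template 3'→5' and synthesizes mRNA 5'→3' by base-pairing (A→U, T→A, G↔C). The complement of the template is AGCCCCGTTAATACG; antiparallel, so 5'→3' the coding strand is GCATAATTGCCCCGA. Replace T with U for the mRNA.

5'-GCAUAAUUGCCCCGA-3'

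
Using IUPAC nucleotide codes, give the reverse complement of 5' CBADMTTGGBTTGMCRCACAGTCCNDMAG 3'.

5'-CTKHNGGACTGTGYGKCAAVCCAAKHTVG-3'

Standard pairs A↔T, G↔C; ambiguity codes pair R↔Y, M↔K, B↔V, D↔H, N↔N. Complement (GVTHKAACCVAACKGYGTGTCAGGNHKTC), then reverse for 5'→3'.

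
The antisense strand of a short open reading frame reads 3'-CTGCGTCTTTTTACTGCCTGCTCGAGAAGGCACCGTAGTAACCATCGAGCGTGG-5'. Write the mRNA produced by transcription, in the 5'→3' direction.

5'-GACGCAGAAAAAUGACGGACGAGCUCUUCCGUGGCAUCAUUGGUAGCUCGCACC-3'

Reading the template 3'→5' as shown, RNA polymerase pairs each base (A→U, T→A, G↔C) to build mRNA 5'→3' directly.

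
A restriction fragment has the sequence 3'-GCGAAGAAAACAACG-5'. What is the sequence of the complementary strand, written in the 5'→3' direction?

The strand is given 3'→5', so its complement runs 5'→3' in the same left-to-right order: pair each base A↔T, G↔C.

5'-CGCTTCTTTTGTTGC-3'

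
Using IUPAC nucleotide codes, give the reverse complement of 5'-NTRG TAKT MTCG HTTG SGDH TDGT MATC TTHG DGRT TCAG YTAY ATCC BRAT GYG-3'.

5'-CRCATYVGGATRTARCTGAAYCHCDAAGATKACHADHCSCAADCGAKAMTACYAN-3'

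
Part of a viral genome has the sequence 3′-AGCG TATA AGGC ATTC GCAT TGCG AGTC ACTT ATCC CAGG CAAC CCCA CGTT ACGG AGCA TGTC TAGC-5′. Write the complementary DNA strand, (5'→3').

The strand is given 3'→5', so its complement runs 5'→3' in the same left-to-right order: pair each base A↔T, G↔C.

5'-TCGCATATTCCGTAAGCGTAACGCTCAGTGAATAGGGTCCGTTGGGGTGCAATGCCTCGTACAGATCG-3'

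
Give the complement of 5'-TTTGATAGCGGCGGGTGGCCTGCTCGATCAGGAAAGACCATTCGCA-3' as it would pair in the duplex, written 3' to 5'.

Base-pairing A↔T, G↔C gives the complement. The complementary strand is antiparallel, so paired with a 5'→3' strand it runs 3'→5'.

3'-AAACTATCGCCGCCCACCGGACGAGCTAGTCCTTTCTGGTAAGCGT-5'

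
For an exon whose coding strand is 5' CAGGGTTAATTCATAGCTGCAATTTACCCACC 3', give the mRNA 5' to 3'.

5'-CAGGGUUAAUUCAUAGCUGCAAUUUACCCACC-3'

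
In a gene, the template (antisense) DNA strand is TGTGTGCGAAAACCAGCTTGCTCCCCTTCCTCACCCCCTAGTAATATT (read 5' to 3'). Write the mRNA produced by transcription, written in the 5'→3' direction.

5'-AAUAUUACUAGGGGGUGAGGAAGGGGAGCAAGCUGGUUUUCGCACACA-3'

The mRNA has the sequence of the coding strand (reverse complement of the template) with T→U. Reverse complement of TGTGTGCGAAAACCAGCTTGCTCCCCTTCCTCACCCCCTAGTAATATT is AATATTACTAGGGGGTGAGGAAGGGGAGCAAGCTGGTTTTCGCACACA; then T→U.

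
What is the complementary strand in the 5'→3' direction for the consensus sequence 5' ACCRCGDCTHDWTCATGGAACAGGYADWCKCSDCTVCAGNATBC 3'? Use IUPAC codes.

5'-GVATNCTGBAGHSGMGWHTRCCTGTTCCATGAWHDAGHCGYGGT-3'

Standard pairs A↔T, G↔C; ambiguity codes pair R↔Y, K↔M, W↔W, S↔S, B↔V, D↔H, N↔N. Complement (TGGYGCHGADHWAGTACCTTGTCCRTHWGMGSHGABGTCNTAVG), then reverse for 5'→3'.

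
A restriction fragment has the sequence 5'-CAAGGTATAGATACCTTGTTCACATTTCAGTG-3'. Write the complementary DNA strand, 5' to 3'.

5′-CACTGAAATGTGAACAAGGTATCTATACCTTG-3′

Pairing A↔T and G↔C gives GTTCCATATCTATGGAACAAGTGTAAAGTCAC, running 3'→5'. Reverse for the 5'→3' convention.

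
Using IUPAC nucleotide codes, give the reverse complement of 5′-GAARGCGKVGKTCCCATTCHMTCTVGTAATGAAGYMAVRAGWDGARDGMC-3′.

Standard pairs A↔T, G↔C; ambiguity codes pair R↔Y, M↔K, W↔W, D↔H, V↔B. Complement (CTTYCGCMBCMAGGGTAAGDKAGABCATTACTTCRKTBYTCWHCTYHCKG), then reverse for 5'→3'.

5'-GKCHYTCHWCTYBTKRCTTCATTACBAGAKDGAATGGGAMCBMCGCYTTC-3'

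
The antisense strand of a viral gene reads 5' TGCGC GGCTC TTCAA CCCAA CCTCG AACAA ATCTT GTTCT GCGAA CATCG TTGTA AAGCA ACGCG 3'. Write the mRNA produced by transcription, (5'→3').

RNA polymerase reads the template 3'→5' and synthesizes mRNA 5'→3' by base-pairing (A→U, T→A, G↔C). The complement of the template is ACGCGCCGAGAAGTTGGGTTGGAGCTTGTTTAGAACAAGACGCTTGTAGCAACATTTCGTTGCGC; antiparallel, so 5'→3' the coding strand is CGCGTTGCTTTACAACGATGTTCGCAGAACAAGATTTGTTCGAGGTTGGGTTGAAGAGCCGCGCA. Replace T with U for the mRNA.

5'-CGCGUUGCUUUACAACGAUGUUCGCAGAACAAGAUUUGUUCGAGGUUGGGUUGAAGAGCCGCGCA-3'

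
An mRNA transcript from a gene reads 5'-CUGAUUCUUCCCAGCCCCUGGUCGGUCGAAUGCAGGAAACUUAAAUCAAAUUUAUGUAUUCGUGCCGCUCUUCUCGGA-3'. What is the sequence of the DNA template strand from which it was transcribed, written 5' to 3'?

Replace U with T to get the coding DNA strand: CTGATTCTTCCCAGCCCCTGGTCGGTCGAATGCAGGAAACTTAAATCAAATTTATGTATTCGTGCCGCTCTTCTCGGA. The template strand is its reverse complement (complement GACTAAGAAGGGTCGGGGACCAGCCAGCTTACGTCCTTTGAATTTAGTTTAAATACATAAGCACGGCGAGAAGAGCCT, then reverse).

5'-TCCGAGAAGAGCGGCACGAATACATAAATTTGATTTAAGTTTCCTGCATTCGACCGACCAGGGGCTGGGAAGAATCAG-3'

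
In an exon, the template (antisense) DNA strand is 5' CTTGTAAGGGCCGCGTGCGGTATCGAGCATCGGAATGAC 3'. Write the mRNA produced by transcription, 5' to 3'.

5'-GUCAUUCCGAUGCUCGAUACCGCACGCGGCCCUUACAAG-3'

RNA polymerase reads the template 3'→5' and synthesizes mRNA 5'→3' by base-pairing (A→U, T→A, G↔C). The complement of the template is GAACATTCCCGGCGCACGCCATAGCTCGTAGCCTTACTG; antiparallel, so 5'→3' the coding strand is GTCATTCCGATGCTCGATACCGCACGCGGCCCTTACAAG. Replace T with U for the mRNA.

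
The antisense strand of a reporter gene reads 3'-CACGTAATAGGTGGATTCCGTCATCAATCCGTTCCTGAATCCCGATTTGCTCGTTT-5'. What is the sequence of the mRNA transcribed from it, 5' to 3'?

Reading the template 3'→5' as shown, RNA polymerase pairs each base (A→U, T→A, G↔C) to build mRNA 5'→3' directly.

5'-GUGCAUUAUCCACCUAAGGCAGUAGUUAGGCAAGGACUUAGGGCUAAACGAGCAAA-3'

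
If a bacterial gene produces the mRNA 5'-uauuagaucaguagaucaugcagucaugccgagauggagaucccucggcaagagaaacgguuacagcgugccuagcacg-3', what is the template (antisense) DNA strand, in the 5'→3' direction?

5'-CGTGCTAGGCACGCTGTAACCGTTTCTCTTGCCGAGGGATCTCCATCTCGGCATGACTGCATGATCTACTGATCTAATA-3'

Replace U with T to get the coding DNA strand: TATTAGATCAGTAGATCATGCAGTCATGCCGAGATGGAGATCCCTCGGCAAGAGAAACGGTTACAGCGTGCCTAGCACG. The template strand is its reverse complement (complement ATAATCTAGTCATCTAGTACGTCAGTACGGCTCTACCTCTAGGGAGCCGTTCTCTTTGCCAATGTCGCACGGATCGTGC, then reverse).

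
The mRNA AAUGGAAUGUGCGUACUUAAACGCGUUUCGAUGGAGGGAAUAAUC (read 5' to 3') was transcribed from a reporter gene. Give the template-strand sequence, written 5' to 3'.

Replace U with T to get the coding DNA strand: AATGGAATGTGCGTACTTAAACGCGTTTCGATGGAGGGAATAATC. The template strand is its reverse complement (complement TTACCTTACACGCATGAATTTGCGCAAAGCTACCTCCCTTATTAG, then reverse).

5'-GATTATTCCCTCCATCGAAACGCGTTTAAGTACGCACATTCCATT-3'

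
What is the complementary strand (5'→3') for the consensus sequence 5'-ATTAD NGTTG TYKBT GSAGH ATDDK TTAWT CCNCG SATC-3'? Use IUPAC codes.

5'-GATSCGNGGAWTAAMHHATDCTSCAVMRACAACNHTAAT-3'

Standard pairs A↔T, G↔C; ambiguity codes pair Y↔R, K↔M, W↔W, S↔S, B↔V, D↔H, N↔N. Complement (TAATHNCAACARMVACSTCDTAHHMAATWAGGNGCSTAG), then reverse for 5'→3'.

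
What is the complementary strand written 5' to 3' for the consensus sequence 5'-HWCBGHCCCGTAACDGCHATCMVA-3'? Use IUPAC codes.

Standard pairs A↔T, G↔C; ambiguity codes pair M↔K, W↔W, B↔V, D↔H. Complement (DWGVCDGGGCATTGHCGDTAGKBT), then reverse for 5'→3'.

5'-TBKGATDGCHGTTACGGGDCVGWD-3'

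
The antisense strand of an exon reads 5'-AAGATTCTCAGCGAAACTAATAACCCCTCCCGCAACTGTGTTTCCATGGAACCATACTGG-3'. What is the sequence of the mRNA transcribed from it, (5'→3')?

5'-CCAGUAUGGUUCCAUGGAAACACAGUUGCGGGAGGGGUUAUUAGUUUCGCUGAGAAUCUU-3'

RNA polymerase reads the template 3'→5' and synthesizes mRNA 5'→3' by base-pairing (A→U, T→A, G↔C). The complement of the template is TTCTAAGAGTCGCTTTGATTATTGGGGAGGGCGTTGACACAAAGGTACCTTGGTATGACC; antiparallel, so 5'→3' the coding strand is CCAGTATGGTTCCATGGAAACACAGTTGCGGGAGGGGTTATTAGTTTCGCTGAGAATCTT. Replace T with U for the mRNA.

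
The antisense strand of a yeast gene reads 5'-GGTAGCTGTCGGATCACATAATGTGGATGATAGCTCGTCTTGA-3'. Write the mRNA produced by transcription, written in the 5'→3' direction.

5'-UCAAGACGAGCUAUCAUCCACAUUAUGUGAUCCGACAGCUACC-3'

RNA polymerase reads the template 3'→5' and synthesizes mRNA 5'→3' by base-pairing (A→U, T→A, G↔C). The complement of the template is CCATCGACAGCCTAGTGTATTACACCTACTATCGAGCAGAACT; antiparallel, so 5'→3' the coding strand is TCAAGACGAGCTATCATCCACATTATGTGATCCGACAGCTACC. Replace T with U for the mRNA.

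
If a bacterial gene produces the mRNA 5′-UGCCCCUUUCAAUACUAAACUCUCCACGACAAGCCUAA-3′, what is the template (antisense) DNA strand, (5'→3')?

5'-TTAGGCTTGTCGTGGAGAGTTTAGTATTGAAAGGGGCA-3'

Replace U with T to get the coding DNA strand: TGCCCCTTTCAATACTAAACTCTCCACGACAAGCCTAA. The template strand is its reverse complement (complement ACGGGGAAAGTTATGATTTGAGAGGTGCTGTTCGGATT, then reverse).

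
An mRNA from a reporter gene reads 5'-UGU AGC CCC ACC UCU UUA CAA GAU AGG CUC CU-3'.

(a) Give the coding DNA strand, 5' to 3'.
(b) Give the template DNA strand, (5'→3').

(a) The coding strand matches the mRNA with U→T.
(b) The template strand is the reverse complement of the coding strand.

(a) 5'-TGTAGCCCCACCTCTTTACAAGATAGGCTCCT-3'
(b) 5'-AGGAGCCTATCTTGTAAAGAGGTGGGGCTACA-3'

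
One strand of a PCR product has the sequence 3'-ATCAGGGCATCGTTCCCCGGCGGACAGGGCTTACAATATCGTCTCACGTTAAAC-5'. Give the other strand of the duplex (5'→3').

The strand is given 3'→5', so its complement runs 5'→3' in the same left-to-right order: pair each base A↔T, G↔C.

5'-TAGTCCCGTAGCAAGGGGCCGCCTGTCCCGAATGTTATAGCAGAGTGCAATTTG-3'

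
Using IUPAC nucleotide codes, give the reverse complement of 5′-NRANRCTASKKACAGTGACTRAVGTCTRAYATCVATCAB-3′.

5′-VTGATBGATRTYAGACBTYAGTCACTGTMMSTAGYNTYN-3′

Standard pairs A↔T, G↔C; ambiguity codes pair R↔Y, K↔M, S↔S, B↔V, N↔N. Complement (NYTNYGATSMMTGTCACTGAYTBCAGAYTRTAGBTAGTV), then reverse for 5'→3'.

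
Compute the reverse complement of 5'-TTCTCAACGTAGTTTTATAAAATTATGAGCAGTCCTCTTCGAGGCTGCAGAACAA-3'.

Complement each base (A↔T, G↔C): AAGAGTTGCATCAAAATATTTTAATACTCGTCAGGAGAAGCTCCGACGTCTTGTT. Then reverse.

5'-TTGTTCTGCAGCCTCGAAGAGGACTGCTCATAATTTTATAAAACTACGTTGAGAA-3'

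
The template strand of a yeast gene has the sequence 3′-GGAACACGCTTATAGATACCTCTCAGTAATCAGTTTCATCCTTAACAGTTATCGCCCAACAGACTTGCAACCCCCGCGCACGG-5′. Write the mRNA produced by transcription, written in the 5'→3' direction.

Reading the template 3'→5' as shown, RNA polymerase pairs each base (A→U, T→A, G↔C) to build mRNA 5'→3' directly.

5'-CCUUGUGCGAAUAUCUAUGGAGAGUCAUUAGUCAAAGUAGGAAUUGUCAAUAGCGGGUUGUCUGAACGUUGGGGGCGCGUGCC-3'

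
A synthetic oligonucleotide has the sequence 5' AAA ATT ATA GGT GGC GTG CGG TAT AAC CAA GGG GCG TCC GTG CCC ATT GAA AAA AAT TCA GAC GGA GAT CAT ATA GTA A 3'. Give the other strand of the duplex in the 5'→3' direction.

The complement of AAAATTATAGGTGGCGTGCGGTATAACCAAGGGGCGTCCGTGCCCATTGAAAAAAATTCAGACGGAGATCATATAGTAA is TTTTAATATCCACCGCACGCCATATTGGTTCCCCGCAGGCACGGGTAACTTTTTTTAAGTCTGCCTCTAGTATATCATT (A↔T, G↔C). DNA strands are antiparallel, so the complementary strand runs 3'→5'; reversing gives the 5'→3' form.

5'-TTACTATATGATCTCCGTCTGAATTTTTTTCAATGGGCACGGACGCCCCTTGGTTATACCGCACGCCACCTATAATTTT-3'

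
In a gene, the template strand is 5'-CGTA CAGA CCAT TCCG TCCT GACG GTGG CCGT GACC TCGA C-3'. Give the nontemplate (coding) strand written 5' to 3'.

5'-GTCGAGGTCACGGCCACCGTCAGGACGGAATGGTCTGTACG-3'

The coding strand is complementary and antiparallel to the template: take the complement (A↔T, G↔C) and reverse.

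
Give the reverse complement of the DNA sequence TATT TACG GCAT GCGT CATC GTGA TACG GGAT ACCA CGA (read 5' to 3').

Reading the sequence 3'→5' and pairing each base (A↔T, G↔C) gives the reverse complement directly.

5'-TCGTGGTATCCCGTATCACGATGACGCATGCCGTAAATA-3'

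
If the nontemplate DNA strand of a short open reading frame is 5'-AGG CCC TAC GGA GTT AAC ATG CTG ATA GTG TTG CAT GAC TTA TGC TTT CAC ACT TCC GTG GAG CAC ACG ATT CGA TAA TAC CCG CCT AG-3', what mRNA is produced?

The mRNA is synthesized from the template strand, so it matches the coding strand with T replaced by U.

5'-AGGCCCUACGGAGUUAACAUGCUGAUAGUGUUGCAUGACUUAUGCUUUCACACUUCCGUGGAGCACACGAUUCGAUAAUACCCGCCUAG-3'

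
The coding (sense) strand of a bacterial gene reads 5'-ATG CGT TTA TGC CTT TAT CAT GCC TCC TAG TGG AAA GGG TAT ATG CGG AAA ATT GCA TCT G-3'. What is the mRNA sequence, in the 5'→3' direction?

5′-AUGCGUUUAUGCCUUUAUCAUGCCUCCUAGUGGAAAGGGUAUAUGCGGAAAAUUGCAUCUG-3′

The mRNA is synthesized from the template strand, so it matches the coding strand with T replaced by U.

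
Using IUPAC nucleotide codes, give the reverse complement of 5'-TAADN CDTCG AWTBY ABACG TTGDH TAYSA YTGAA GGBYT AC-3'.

Standard pairs A↔T, G↔C; ambiguity codes pair Y↔R, W↔W, S↔S, B↔V, D↔H, N↔N. Complement (ATTHNGHAGCTWAVRTVTGCAACHDATRSTRACTTCCVRATG), then reverse for 5'→3'.

5'-GTARVCCTTCARTSRTADHCAACGTVTRVAWTCGAHGNHTTA-3'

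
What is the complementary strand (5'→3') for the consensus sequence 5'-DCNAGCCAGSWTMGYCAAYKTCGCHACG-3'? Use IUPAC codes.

5'-CGTDGCGAMRTTGRCKAWSCTGGCTNGH-3'

Standard pairs A↔T, G↔C; ambiguity codes pair Y↔R, M↔K, W↔W, S↔S, D↔H, N↔N. Complement (HGNTCGGTCSWAKCRGTTRMAGCGDTGC), then reverse for 5'→3'.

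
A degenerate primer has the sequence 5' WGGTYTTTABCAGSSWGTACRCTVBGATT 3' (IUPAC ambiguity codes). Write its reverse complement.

Standard pairs A↔T, G↔C; ambiguity codes pair R↔Y, W↔W, S↔S, B↔V. Complement (WCCARAAATVGTCSSWCATGYGABVCTAA), then reverse for 5'→3'.

5'-AATCVBAGYGTACWSSCTGVTAAARACCW-3'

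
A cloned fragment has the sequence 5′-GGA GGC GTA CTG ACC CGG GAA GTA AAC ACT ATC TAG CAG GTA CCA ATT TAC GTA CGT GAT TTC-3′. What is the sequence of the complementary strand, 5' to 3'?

5′-GAAATCACGTACGTAAATTGGTACCTGCTAGATAGTGTTTACTTCCCGGGTCAGTACGCCTCC-3′

The complement of GGAGGCGTACTGACCCGGGAAGTAAACACTATCTAGCAGGTACCAATTTACGTACGTGATTTC is CCTCCGCATGACTGGGCCCTTCATTTGTGATAGATCGTCCATGGTTAAATGCATGCACTAAAG (A↔T, G↔C). DNA strands are antiparallel, so the complementary strand runs 3'→5'; reversing gives the 5'→3' form.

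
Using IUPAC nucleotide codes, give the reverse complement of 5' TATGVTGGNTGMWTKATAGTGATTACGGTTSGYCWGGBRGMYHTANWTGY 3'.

5'-RCAWNTADRKCYVCCWGRCSAACCGTAATCACTATMAWKCANCCABCATA-3'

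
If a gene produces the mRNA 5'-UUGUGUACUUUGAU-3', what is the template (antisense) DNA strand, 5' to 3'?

5'-ATCAAAGTACACAA-3'

Replace U with T to get the coding DNA strand: TTGTGTACTTTGAT. The template strand is its reverse complement (complement AACACATGAAACTA, then reverse).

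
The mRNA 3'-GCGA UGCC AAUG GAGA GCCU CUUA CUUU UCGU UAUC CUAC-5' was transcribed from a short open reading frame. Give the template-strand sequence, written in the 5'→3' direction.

Written 5'→3' the mRNA is CAUCCUAUUGCUUUUCAUUCUCCGAGAGGUAACCGUAGCG, so the coding DNA strand is CATCCTATTGCTTTTCATTCTCCGAGAGGTAACCGTAGCG. The template is its reverse complement.

5'-CGCTACGGTTACCTCTCGGAGAATGAAAAGCAATAGGATG-3'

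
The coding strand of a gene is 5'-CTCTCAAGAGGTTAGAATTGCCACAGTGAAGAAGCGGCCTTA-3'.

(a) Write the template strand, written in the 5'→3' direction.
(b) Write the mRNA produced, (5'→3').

(a) 5'-TAAGGCCGCTTCTTCACTGTGGCAATTCTAACCTCTTGAGAG-3'
(b) 5'-CUCUCAAGAGGUUAGAAUUGCCACAGUGAAGAAGCGGCCUUA-3'

(a) The template strand is the reverse complement of the coding strand: complement GAGAGTTCTCCAATCTTAACGGTGTCACTTCTTCGCCGGAAT, then reverse.
(b) mRNA matches the coding strand with T→U.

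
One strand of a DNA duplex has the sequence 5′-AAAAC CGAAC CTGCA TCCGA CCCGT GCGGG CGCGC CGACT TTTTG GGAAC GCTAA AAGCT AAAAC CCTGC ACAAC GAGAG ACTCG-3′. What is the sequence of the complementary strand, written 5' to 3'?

5'-CGAGTCTCTCGTTGTGCAGGGTTTTAGCTTTTAGCGTTCCCAAAAAGTCGGCGCGCCCGCACGGGTCGGATGCAGGTTCGGTTTT-3'

The complement of AAAACCGAACCTGCATCCGACCCGTGCGGGCGCGCCGACTTTTTGGGAACGCTAAAAGCTAAAACCCTGCACAACGAGAGACTCG is TTTTGGCTTGGACGTAGGCTGGGCACGCCCGCGCGGCTGAAAAACCCTTGCGATTTTCGATTTTGGGACGTGTTGCTCTCTGAGC (A↔T, G↔C). DNA strands are antiparallel, so the complementary strand runs 3'→5'; reversing gives the 5'→3' form.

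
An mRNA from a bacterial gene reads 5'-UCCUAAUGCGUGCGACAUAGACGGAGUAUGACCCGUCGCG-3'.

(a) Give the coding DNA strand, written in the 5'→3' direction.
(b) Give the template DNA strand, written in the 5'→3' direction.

(a) 5'-TCCTAATGCGTGCGACATAGACGGAGTATGACCCGTCGCG-3'
(b) 5'-CGCGACGGGTCATACTCCGTCTATGTCGCACGCATTAGGA-3'

(a) The coding strand matches the mRNA with U→T.
(b) The template strand is the reverse complement of the coding strand.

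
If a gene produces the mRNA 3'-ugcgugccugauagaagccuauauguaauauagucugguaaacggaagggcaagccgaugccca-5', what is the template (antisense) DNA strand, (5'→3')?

5'-ACGCACGGACTATCTTCGGATATACATTATATCAGACCATTTGCCTTCCCGTTCGGCTACGGGT-3'

Written 5'→3' the mRNA is ACCCGUAGCCGAACGGGAAGGCAAAUGGUCUGAUAUAAUGUAUAUCCGAAGAUAGUCCGUGCGU, so the coding DNA strand is ACCCGTAGCCGAACGGGAAGGCAAATGGTCTGATATAATGTATATCCGAAGATAGTCCGTGCGT. The template is its reverse complement.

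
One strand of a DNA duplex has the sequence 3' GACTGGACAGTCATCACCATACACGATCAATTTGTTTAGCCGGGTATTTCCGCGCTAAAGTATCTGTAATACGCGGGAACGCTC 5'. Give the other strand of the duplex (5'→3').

The strand is given 3'→5', so its complement runs 5'→3' in the same left-to-right order: pair each base A↔T, G↔C.

5'-CTGACCTGTCAGTAGTGGTATGTGCTAGTTAAACAAATCGGCCCATAAAGGCGCGATTTCATAGACATTATGCGCCCTTGCGAG-3'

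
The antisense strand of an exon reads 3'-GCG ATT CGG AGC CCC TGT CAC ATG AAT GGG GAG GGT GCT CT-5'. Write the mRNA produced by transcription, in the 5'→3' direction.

5'-CGCUAAGCCUCGGGGACAGUGUACUUACCCCUCCCACGAGA-3'

Reading the template 3'→5' as shown, RNA polymerase pairs each base (A→U, T→A, G↔C) to build mRNA 5'→3' directly.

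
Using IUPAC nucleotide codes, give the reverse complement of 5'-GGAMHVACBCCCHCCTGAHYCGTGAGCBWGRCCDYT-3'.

5'-ARHGGYCWVGCTCACGRDTCAGGDGGGVGTBDKTCC-3'

Standard pairs A↔T, G↔C; ambiguity codes pair R↔Y, M↔K, W↔W, B↔V, D↔H. Complement (CCTKDBTGVGGGDGGACTDRGCACTCGVWCYGGHRA), then reverse for 5'→3'.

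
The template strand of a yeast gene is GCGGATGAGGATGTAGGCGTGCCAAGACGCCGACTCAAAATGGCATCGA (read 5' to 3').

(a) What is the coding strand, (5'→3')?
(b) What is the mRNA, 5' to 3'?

(a) The coding strand is the reverse complement of the template: complement CGCCTACTCCTACATCCGCACGGTTCTGCGGCTGAGTTTTACCGTAGCT, then reverse.
(b) mRNA has the coding-strand sequence with T→U.

(a) 5'-TCGATGCCATTTTGAGTCGGCGTCTTGGCACGCCTACATCCTCATCCGC-3'
(b) 5'-UCGAUGCCAUUUUGAGUCGGCGUCUUGGCACGCCUACAUCCUCAUCCGC-3'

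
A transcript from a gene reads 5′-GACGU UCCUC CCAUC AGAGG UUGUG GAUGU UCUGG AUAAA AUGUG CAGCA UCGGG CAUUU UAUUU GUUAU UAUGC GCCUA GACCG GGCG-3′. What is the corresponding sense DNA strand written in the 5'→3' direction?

The coding DNA strand has the same 5'→3' sequence as the mRNA with U replaced by T.

5'-GACGTTCCTCCCATCAGAGGTTGTGGATGTTCTGGATAAAATGTGCAGCATCGGGCATTTTATTTGTTATTATGCGCCTAGACCGGGCG-3'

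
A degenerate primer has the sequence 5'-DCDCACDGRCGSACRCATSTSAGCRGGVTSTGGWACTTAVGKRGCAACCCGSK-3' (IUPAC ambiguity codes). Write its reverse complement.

Standard pairs A↔T, G↔C; ambiguity codes pair R↔Y, K↔M, W↔W, S↔S, D↔H, V↔B. Complement (HGHGTGHCYGCSTGYGTASASTCGYCCBASACCWTGAATBCMYCGTTGGGCSM), then reverse for 5'→3'.

5'-MSCGGGTTGCYMCBTAAGTWCCASABCCYGCTSASATGYGTSCGYCHGTGHGH-3'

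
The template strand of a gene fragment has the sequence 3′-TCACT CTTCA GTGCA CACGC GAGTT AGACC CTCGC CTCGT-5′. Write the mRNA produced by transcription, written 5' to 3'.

5′-AGUGAGAAGUCACGUGUGCGCUCAAUCUGGGAGCGGAGCA-3′

Reading the template 3'→5' as shown, RNA polymerase pairs each base (A→U, T→A, G↔C) to build mRNA 5'→3' directly.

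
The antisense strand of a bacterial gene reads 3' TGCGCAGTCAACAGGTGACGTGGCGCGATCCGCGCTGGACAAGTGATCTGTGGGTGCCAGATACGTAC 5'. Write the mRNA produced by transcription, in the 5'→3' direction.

5′-ACGCGUCAGUUGUCCACUGCACCGCGCUAGGCGCGACCUGUUCACUAGACACCCACGGUCUAUGCAUG-3′

Reading the template 3'→5' as shown, RNA polymerase pairs each base (A→U, T→A, G↔C) to build mRNA 5'→3' directly.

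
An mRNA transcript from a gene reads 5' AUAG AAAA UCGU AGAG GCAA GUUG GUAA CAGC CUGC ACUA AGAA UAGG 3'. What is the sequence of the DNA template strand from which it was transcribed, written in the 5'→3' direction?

Replace U with T to get the coding DNA strand: ATAGAAAATCGTAGAGGCAAGTTGGTAACAGCCTGCACTAAGAATAGG. The template strand is its reverse complement (complement TATCTTTTAGCATCTCCGTTCAACCATTGTCGGACGTGATTCTTATCC, then reverse).

5'-CCTATTCTTAGTGCAGGCTGTTACCAACTTGCCTCTACGATTTTCTAT-3'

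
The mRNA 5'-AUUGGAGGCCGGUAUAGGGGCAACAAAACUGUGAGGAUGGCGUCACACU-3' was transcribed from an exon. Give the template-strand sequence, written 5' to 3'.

Replace U with T to get the coding DNA strand: ATTGGAGGCCGGTATAGGGGCAACAAAACTGTGAGGATGGCGTCACACT. The template strand is its reverse complement (complement TAACCTCCGGCCATATCCCCGTTGTTTTGACACTCCTACCGCAGTGTGA, then reverse).

5'-AGTGTGACGCCATCCTCACAGTTTTGTTGCCCCTATACCGGCCTCCAAT-3'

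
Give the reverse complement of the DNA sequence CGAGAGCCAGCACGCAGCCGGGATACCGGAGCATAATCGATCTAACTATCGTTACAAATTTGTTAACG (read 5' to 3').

5'-CGTTAACAAATTTGTAACGATAGTTAGATCGATTATGCTCCGGTATCCCGGCTGCGTGCTGGCTCTCG-3'

Complement each base (A↔T, G↔C): GCTCTCGGTCGTGCGTCGGCCCTATGGCCTCGTATTAGCTAGATTGATAGCAATGTTTAAACAATTGC. Then reverse.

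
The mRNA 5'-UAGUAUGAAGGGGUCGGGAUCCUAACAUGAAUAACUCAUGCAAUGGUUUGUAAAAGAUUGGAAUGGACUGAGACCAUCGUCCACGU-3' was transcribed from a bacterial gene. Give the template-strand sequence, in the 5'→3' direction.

Replace U with T to get the coding DNA strand: TAGTATGAAGGGGTCGGGATCCTAACATGAATAACTCATGCAATGGTTTGTAAAAGATTGGAATGGACTGAGACCATCGTCCACGT. The template strand is its reverse complement (complement ATCATACTTCCCCAGCCCTAGGATTGTACTTATTGAGTACGTTACCAAACATTTTCTAACCTTACCTGACTCTGGTAGCAGGTGCA, then reverse).

5'-ACGTGGACGATGGTCTCAGTCCATTCCAATCTTTTACAAACCATTGCATGAGTTATTCATGTTAGGATCCCGACCCCTTCATACTA-3'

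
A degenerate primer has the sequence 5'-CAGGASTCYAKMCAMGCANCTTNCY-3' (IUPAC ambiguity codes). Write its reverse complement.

Standard pairs A↔T, G↔C; ambiguity codes pair Y↔R, M↔K, S↔S, N↔N. Complement (GTCCTSAGRTMKGTKCGTNGAANGR), then reverse for 5'→3'.

5'-RGNAAGNTGCKTGKMTRGASTCCTG-3'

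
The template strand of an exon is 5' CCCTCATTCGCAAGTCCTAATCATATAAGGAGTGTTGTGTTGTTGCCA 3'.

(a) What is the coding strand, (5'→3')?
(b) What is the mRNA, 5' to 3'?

(a) The coding strand is the reverse complement of the template: complement GGGAGTAAGCGTTCAGGATTAGTATATTCCTCACAACACAACAACGGT, then reverse.
(b) mRNA has the coding-strand sequence with T→U.

(a) 5'-TGGCAACAACACAACACTCCTTATATGATTAGGACTTGCGAATGAGGG-3'
(b) 5′-UGGCAACAACACAACACUCCUUAUAUGAUUAGGACUUGCGAAUGAGGG-3′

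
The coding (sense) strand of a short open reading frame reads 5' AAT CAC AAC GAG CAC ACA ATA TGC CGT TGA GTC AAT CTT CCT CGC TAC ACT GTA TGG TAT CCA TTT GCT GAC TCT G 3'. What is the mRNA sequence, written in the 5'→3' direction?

The mRNA is synthesized from the template strand, so it matches the coding strand with T replaced by U.

5'-AAUCACAACGAGCACACAAUAUGCCGUUGAGUCAAUCUUCCUCGCUACACUGUAUGGUAUCCAUUUGCUGACUCUG-3'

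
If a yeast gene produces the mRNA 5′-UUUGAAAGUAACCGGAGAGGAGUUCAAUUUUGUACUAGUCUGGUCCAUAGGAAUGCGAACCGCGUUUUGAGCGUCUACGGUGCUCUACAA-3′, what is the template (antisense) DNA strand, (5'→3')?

5′-TTGTAGAGCACCGTAGACGCTCAAAACGCGGTTCGCATTCCTATGGACCAGACTAGTACAAAATTGAACTCCTCTCCGGTTACTTTCAAA-3′

Replace U with T to get the coding DNA strand: TTTGAAAGTAACCGGAGAGGAGTTCAATTTTGTACTAGTCTGGTCCATAGGAATGCGAACCGCGTTTTGAGCGTCTACGGTGCTCTACAA. The template strand is its reverse complement (complement AAACTTTCATTGGCCTCTCCTCAAGTTAAAACATGATCAGACCAGGTATCCTTACGCTTGGCGCAAAACTCGCAGATGCCACGAGATGTT, then reverse).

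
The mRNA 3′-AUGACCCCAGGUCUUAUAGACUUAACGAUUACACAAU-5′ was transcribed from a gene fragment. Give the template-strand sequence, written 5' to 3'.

Written 5'→3' the mRNA is UAACACAUUAGCAAUUCAGAUAUUCUGGACCCCAGUA, so the coding DNA strand is TAACACATTAGCAATTCAGATATTCTGGACCCCAGTA. The template is its reverse complement.

5'-TACTGGGGTCCAGAATATCTGAATTGCTAATGTGTTA-3'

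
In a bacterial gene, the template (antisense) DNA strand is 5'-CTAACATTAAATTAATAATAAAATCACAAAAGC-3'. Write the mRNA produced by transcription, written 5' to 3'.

RNA polymerase reads the template 3'→5' and synthesizes mRNA 5'→3' by base-pairing (A→U, T→A, G↔C). The complement of the template is GATTGTAATTTAATTATTATTTTAGTGTTTTCG; antiparallel, so 5'→3' the coding strand is GCTTTTGTGATTTTATTATTAATTTAATGTTAG. Replace T with U for the mRNA.

5′-GCUUUUGUGAUUUUAUUAUUAAUUUAAUGUUAG-3′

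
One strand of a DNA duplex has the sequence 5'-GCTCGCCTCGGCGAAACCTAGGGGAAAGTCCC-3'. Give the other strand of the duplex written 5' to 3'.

5′-GGGACTTTCCCCTAGGTTTCGCCGAGGCGAGC-3′

The complement of GCTCGCCTCGGCGAAACCTAGGGGAAAGTCCC is CGAGCGGAGCCGCTTTGGATCCCCTTTCAGGG (A↔T, G↔C). DNA strands are antiparallel, so the complementary strand runs 3'→5'; reversing gives the 5'→3' form.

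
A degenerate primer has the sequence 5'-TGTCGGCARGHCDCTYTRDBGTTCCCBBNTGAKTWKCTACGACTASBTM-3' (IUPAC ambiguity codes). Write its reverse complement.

Standard pairs A↔T, G↔C; ambiguity codes pair R↔Y, M↔K, W↔W, S↔S, B↔V, D↔H, N↔N. Complement (ACAGCCGTYCDGHGARAYHVCAAGGGVVNACTMAWMGATGCTGATSVAK), then reverse for 5'→3'.

5'-KAVSTAGTCGTAGMWAMTCANVVGGGAACVHYARAGHGDCYTGCCGACA-3'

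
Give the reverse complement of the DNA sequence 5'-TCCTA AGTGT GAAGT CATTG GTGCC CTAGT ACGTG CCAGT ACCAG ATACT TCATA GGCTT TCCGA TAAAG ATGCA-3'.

5′-TGCATCTTTATCGGAAAGCCTATGAAGTATCTGGTACTGGCACGTACTAGGGCACCAATGACTTCACACTTAGGA-3′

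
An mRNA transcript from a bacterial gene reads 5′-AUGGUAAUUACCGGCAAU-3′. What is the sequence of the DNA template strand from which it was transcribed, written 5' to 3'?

Replace U with T to get the coding DNA strand: ATGGTAATTACCGGCAAT. The template strand is its reverse complement (complement TACCATTAATGGCCGTTA, then reverse).

5'-ATTGCCGGTAATTACCAT-3'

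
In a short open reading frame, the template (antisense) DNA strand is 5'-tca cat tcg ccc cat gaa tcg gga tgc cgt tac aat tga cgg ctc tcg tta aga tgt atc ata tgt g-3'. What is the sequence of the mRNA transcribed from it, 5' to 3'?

5'-CACAUAUGAUACAUCUUAACGAGAGCCGUCAAUUGUAACGGCAUCCCGAUUCAUGGGGCGAAUGUGA-3'

The mRNA has the sequence of the coding strand (reverse complement of the template) with T→U. Reverse complement of TCACATTCGCCCCATGAATCGGGATGCCGTTACAATTGACGGCTCTCGTTAAGATGTATCATATGTG is CACATATGATACATCTTAACGAGAGCCGTCAATTGTAACGGCATCCCGATTCATGGGGCGAATGTGA; then T→U.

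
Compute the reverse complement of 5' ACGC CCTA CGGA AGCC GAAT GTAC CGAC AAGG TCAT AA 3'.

5'-TTATGACCTTGTCGGTACATTCGGCTTCCGTAGGGCGT-3'

Reading the sequence 3'→5' and pairing each base (A↔T, G↔C) gives the reverse complement directly.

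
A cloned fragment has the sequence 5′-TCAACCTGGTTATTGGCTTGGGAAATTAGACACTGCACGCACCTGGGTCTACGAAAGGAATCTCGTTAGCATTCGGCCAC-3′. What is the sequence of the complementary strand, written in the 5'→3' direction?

5'-GTGGCCGAATGCTAACGAGATTCCTTTCGTAGACCCAGGTGCGTGCAGTGTCTAATTTCCCAAGCCAATAACCAGGTTGA-3'

Pairing A↔T and G↔C gives AGTTGGACCAATAACCGAACCCTTTAATCTGTGACGTGCGTGGACCCAGATGCTTTCCTTAGAGCAATCGTAAGCCGGTG, running 3'→5'. Reverse for the 5'→3' convention.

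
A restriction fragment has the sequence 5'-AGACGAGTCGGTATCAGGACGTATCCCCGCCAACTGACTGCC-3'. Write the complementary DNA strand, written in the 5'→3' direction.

The complement of AGACGAGTCGGTATCAGGACGTATCCCCGCCAACTGACTGCC is TCTGCTCAGCCATAGTCCTGCATAGGGGCGGTTGACTGACGG (A↔T, G↔C). DNA strands are antiparallel, so the complementary strand runs 3'→5'; reversing gives the 5'→3' form.

5′-GGCAGTCAGTTGGCGGGGATACGTCCTGATACCGACTCGTCT-3′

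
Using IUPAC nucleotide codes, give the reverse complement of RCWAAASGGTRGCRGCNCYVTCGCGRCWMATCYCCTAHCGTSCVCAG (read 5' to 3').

Standard pairs A↔T, G↔C; ambiguity codes pair R↔Y, M↔K, W↔W, S↔S, H↔D, V↔B, N↔N. Complement (YGWTTTSCCAYCGYCGNGRBAGCGCYGWKTAGRGGATDGCASGBGTC), then reverse for 5'→3'.

5'-CTGBGSACGDTAGGRGATKWGYCGCGABRGNGCYGCYACCSTTTWGY-3'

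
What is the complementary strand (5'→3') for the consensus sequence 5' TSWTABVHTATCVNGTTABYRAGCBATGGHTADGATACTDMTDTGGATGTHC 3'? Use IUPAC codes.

5'-GDACATCCAHAKHAGTATCHTADCCATVGCTYRVTAACNBGATADBVTAWSA-3'

Standard pairs A↔T, G↔C; ambiguity codes pair R↔Y, M↔K, W↔W, S↔S, B↔V, D↔H, N↔N. Complement (ASWATVBDATAGBNCAATVRYTCGVTACCDATHCTATGAHKAHACCTACADG), then reverse for 5'→3'.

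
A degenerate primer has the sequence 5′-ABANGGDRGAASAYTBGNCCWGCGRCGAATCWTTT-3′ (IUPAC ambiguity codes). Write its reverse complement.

5′-AAAWGATTCGYCGCWGGNCVARTSTTCYHCCNTVT-3′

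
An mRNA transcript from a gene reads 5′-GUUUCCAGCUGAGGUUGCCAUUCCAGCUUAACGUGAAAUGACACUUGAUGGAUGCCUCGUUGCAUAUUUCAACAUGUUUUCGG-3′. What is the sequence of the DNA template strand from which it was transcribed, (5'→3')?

5′-CCGAAAACATGTTGAAATATGCAACGAGGCATCCATCAAGTGTCATTTCACGTTAAGCTGGAATGGCAACCTCAGCTGGAAAC-3′

Replace U with T to get the coding DNA strand: GTTTCCAGCTGAGGTTGCCATTCCAGCTTAACGTGAAATGACACTTGATGGATGCCTCGTTGCATATTTCAACATGTTTTCGG. The template strand is its reverse complement (complement CAAAGGTCGACTCCAACGGTAAGGTCGAATTGCACTTTACTGTGAACTACCTACGGAGCAACGTATAAAGTTGTACAAAAGCC, then reverse).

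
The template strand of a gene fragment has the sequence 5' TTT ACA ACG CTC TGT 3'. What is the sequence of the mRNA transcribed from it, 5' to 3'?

5′-ACAGAGCGUUGUAAA-3′

The mRNA has the sequence of the coding strand (reverse complement of the template) with T→U. Reverse complement of TTTACAACGCTCTGT is ACAGAGCGTTGTAAA; then T→U.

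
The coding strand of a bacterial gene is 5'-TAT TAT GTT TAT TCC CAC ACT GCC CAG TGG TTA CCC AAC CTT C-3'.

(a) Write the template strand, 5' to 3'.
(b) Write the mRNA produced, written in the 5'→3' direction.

(a) The template strand is the reverse complement of the coding strand: complement ATAATACAAATAAGGGTGTGACGGGTCACCAATGGGTTGGAAG, then reverse.
(b) mRNA matches the coding strand with T→U.

(a) 5'-GAAGGTTGGGTAACCACTGGGCAGTGTGGGAATAAACATAATA-3'
(b) 5'-UAUUAUGUUUAUUCCCACACUGCCCAGUGGUUACCCAACCUUC-3'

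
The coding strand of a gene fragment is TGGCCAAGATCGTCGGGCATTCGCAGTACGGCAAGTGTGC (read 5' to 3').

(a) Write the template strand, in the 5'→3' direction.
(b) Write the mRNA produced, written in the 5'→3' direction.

(a) The template strand is the reverse complement of the coding strand: complement ACCGGTTCTAGCAGCCCGTAAGCGTCATGCCGTTCACACG, then reverse.
(b) mRNA matches the coding strand with T→U.

(a) 5'-GCACACTTGCCGTACTGCGAATGCCCGACGATCTTGGCCA-3'
(b) 5'-UGGCCAAGAUCGUCGGGCAUUCGCAGUACGGCAAGUGUGC-3'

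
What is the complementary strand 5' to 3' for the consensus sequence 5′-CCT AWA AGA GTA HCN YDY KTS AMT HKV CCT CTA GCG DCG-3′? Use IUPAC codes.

5′-CGHCGCTAGAGGBMDAKTSAMRHRNGDTACTCTTWTAGG-3′

Standard pairs A↔T, G↔C; ambiguity codes pair Y↔R, M↔K, W↔W, S↔S, D↔H, V↔B, N↔N. Complement (GGATWTTCTCATDGNRHRMASTKADMBGGAGATCGCHGC), then reverse for 5'→3'.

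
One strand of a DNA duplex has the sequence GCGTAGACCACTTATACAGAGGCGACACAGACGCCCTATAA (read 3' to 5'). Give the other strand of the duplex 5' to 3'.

5'-CGCATCTGGTGAATATGTCTCCGCTGTGTCTGCGGGATATT-3'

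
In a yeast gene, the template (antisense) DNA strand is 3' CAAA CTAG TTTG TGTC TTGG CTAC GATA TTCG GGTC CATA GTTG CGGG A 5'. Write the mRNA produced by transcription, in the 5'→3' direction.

5'-GUUUGAUCAAACACAGAACCGAUGCUAUAAGCCCAGGUAUCAACGCCCU-3'

Reading the template 3'→5' as shown, RNA polymerase pairs each base (A→U, T→A, G↔C) to build mRNA 5'→3' directly.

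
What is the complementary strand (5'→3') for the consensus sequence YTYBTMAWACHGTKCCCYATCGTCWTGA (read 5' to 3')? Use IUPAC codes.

5'-TCAWGACGATRGGGMACDGTWTKAVRAR-3'

Standard pairs A↔T, G↔C; ambiguity codes pair Y↔R, M↔K, W↔W, B↔V, H↔D. Complement (RARVAKTWTGDCAMGGGRTAGCAGWACT), then reverse for 5'→3'.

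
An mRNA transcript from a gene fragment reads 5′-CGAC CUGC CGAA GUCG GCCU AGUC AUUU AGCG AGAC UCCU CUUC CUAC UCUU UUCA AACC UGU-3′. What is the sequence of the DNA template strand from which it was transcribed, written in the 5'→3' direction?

Replace U with T to get the coding DNA strand: CGACCTGCCGAAGTCGGCCTAGTCATTTAGCGAGACTCCTCTTCCTACTCTTTTCAAACCTGT. The template strand is its reverse complement (complement GCTGGACGGCTTCAGCCGGATCAGTAAATCGCTCTGAGGAGAAGGATGAGAAAAGTTTGGACA, then reverse).

5'-ACAGGTTTGAAAAGAGTAGGAAGAGGAGTCTCGCTAAATGACTAGGCCGACTTCGGCAGGTCG-3'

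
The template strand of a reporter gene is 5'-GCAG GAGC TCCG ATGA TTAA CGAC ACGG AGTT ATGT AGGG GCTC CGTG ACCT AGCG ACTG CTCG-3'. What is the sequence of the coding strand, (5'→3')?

The coding strand is complementary and antiparallel to the template: take the complement (A↔T, G↔C) and reverse.

5'-CGAGCAGTCGCTAGGTCACGGAGCCCCTACATAACTCCGTGTCGTTAATCATCGGAGCTCCTGC-3'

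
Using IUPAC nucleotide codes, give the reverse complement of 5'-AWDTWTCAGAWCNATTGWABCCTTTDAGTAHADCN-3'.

Standard pairs A↔T, G↔C; ambiguity codes pair W↔W, B↔V, D↔H, N↔N. Complement (TWHAWAGTCTWGNTAACWTVGGAAAHTCATDTHGN), then reverse for 5'→3'.

5'-NGHTDTACTHAAAGGVTWCAATNGWTCTGAWAHWT-3'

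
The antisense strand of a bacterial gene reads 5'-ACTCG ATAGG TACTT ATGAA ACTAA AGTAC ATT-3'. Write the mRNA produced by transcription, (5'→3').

5'-AAUGUACUUUAGUUUCAUAAGUACCUAUCGAGU-3'

RNA polymerase reads the template 3'→5' and synthesizes mRNA 5'→3' by base-pairing (A→U, T→A, G↔C). The complement of the template is TGAGCTATCCATGAATACTTTGATTTCATGTAA; antiparallel, so 5'→3' the coding strand is AATGTACTTTAGTTTCATAAGTACCTATCGAGT. Replace T with U for the mRNA.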